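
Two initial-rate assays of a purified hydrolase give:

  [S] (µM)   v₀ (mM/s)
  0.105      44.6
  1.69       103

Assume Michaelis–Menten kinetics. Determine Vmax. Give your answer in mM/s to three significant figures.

In reciprocal form, 1/v = (Km/Vmax)·(1/[S]) + 1/Vmax. The two points give (1/[S], 1/v) = (9.524, 0.02242) and (0.5917, 0.009709).
Slope = (0.02242 − 0.009709)/(9.524 − 0.5917) = 0.001423; intercept = 0.02242 − 0.001423×9.524 = 0.008867.
Vmax = 1/intercept = 113 mM/s; Km = slope × Vmax = 0.001423 × 113 = 0.161 µM.

113 mM/s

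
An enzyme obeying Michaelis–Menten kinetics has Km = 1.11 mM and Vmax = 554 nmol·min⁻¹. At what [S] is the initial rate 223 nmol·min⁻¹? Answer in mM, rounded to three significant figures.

Rearranging v = Vmax[S]/(Km+[S]) gives [S] = Km·v/(Vmax − v).
[S] = 1.11 × 223 / (554 − 223) = 247.5/331.0 = 0.748 mM.

0.748 mM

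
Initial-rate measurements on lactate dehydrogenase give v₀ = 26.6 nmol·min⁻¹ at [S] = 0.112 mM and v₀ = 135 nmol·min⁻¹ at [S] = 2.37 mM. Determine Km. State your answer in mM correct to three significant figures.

0.600 mM

From v = Vmax[S]/(Km+[S]), each point gives Vmax = v(Km+[S])/[S].
Equating: 26.6(Km+0.112)/0.112 = 135(Km+2.37)/2.37.
237.5·Km + 26.6 = 56.96·Km + 135, so (237.5 − 56.96)·Km = 135 − 26.6.
Km = 108.4/180.5 = 0.600 mM; then Vmax = 26.6(0.600+0.112)/0.112 = 169 nmol·min⁻¹.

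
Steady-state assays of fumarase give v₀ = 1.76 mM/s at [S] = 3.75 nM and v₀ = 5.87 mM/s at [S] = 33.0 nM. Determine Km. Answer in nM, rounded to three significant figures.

From v = Vmax[S]/(Km+[S]), each point gives Vmax = v(Km+[S])/[S].
Equating: 1.76(Km+3.75)/3.75 = 5.87(Km+33.0)/33.0.
0.4693·Km + 1.76 = 0.1779·Km + 5.87, so (0.4693 − 0.1779)·Km = 5.87 − 1.76.
Km = 4.110/0.2915 = 14.1 nM; then Vmax = 1.76(14.1+3.75)/3.75 = 8.38 mM/s.

14.1 nM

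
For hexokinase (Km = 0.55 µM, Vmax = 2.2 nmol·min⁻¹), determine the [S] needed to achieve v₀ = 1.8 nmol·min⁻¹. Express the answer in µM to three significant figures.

The required fractional saturation is v/Vmax = 1.8/2.2 = 0.8182.
Then [S]/(Km+[S]) = 0.8182 ⇒ [S] = 0.55 × 0.8182/(1 − 0.8182) = 2.47 µM.

2.47 µM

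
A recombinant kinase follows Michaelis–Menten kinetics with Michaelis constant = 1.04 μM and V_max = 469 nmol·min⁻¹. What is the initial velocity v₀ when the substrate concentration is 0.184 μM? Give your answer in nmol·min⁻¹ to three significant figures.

70.5 nmol·min⁻¹

[S]/(Km+[S]) = 0.184/1.224 = 0.1503, the fractional saturation.
v = 0.1503 × Vmax = 0.1503 × 469 = 70.5 nmol·min⁻¹.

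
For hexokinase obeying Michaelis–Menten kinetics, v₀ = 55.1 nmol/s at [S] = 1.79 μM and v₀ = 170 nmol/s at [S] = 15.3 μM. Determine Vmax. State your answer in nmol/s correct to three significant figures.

235 nmol/s

From v = Vmax[S]/(Km+[S]), each point gives Vmax = v(Km+[S])/[S].
Equating: 55.1(Km+1.79)/1.79 = 170(Km+15.3)/15.3.
30.78·Km + 55.1 = 11.11·Km + 170, so (30.78 − 11.11)·Km = 170 − 55.1.
Km = 114.9/19.67 = 5.84 μM; then Vmax = 55.1(5.84+1.79)/1.79 = 235 nmol/s.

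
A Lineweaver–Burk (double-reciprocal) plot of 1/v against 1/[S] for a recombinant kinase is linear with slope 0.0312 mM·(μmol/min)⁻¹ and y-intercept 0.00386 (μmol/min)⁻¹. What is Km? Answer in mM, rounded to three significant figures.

8.08 mM

y-intercept = 1/Vmax ⇒ Vmax = 259 μmol/min; slope = Km/Vmax ⇒ Km = slope × Vmax.
Km = 0.0312 × 259 = 8.08 mM.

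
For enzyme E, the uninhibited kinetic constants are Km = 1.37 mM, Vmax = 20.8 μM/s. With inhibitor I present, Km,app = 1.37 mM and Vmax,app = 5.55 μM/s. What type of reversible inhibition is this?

Vmax decreases (20.8 → 5.55 μM/s) while Km is unchanged — pure noncompetitive inhibition.

noncompetitive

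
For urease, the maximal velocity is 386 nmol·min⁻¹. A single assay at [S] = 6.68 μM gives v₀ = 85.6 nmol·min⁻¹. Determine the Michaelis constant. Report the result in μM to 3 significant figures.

23.4 μM

v/Vmax = 85.6/386 = 0.2218 = [S]/(Km+[S]).
So Km + [S] = [S]/0.2218 = 30.12 μM, giving Km = 30.12 − 6.68 = 23.4 μM.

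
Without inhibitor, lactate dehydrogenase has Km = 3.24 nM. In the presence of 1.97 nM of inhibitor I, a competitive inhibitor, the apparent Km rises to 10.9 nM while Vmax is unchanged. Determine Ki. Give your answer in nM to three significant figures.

0.833 nM

Competitive: Km,app = α·Km with α = 1 + [I]/Ki.
α = Km,app/Km = 10.9/3.24 = 3.364.
Since α = 1 + [I]/Ki, [I]/Ki = 3.364 − 1 = 2.364 and Ki = 1.97/2.364 = 0.833 nM.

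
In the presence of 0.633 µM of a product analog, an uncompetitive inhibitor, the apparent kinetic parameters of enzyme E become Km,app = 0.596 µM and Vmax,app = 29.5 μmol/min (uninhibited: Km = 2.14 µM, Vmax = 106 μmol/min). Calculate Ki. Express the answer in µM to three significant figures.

0.244 µM

Uncompetitive: Vmax,app = Vmax/α (and Km,app = Km/α) with α = 1 + [I]/Ki.
α = Vmax/Vmax,app = 106/29.5 = 3.593.
Since α = 1 + [I]/Ki, [I]/Ki = 3.593 − 1 = 2.593 and Ki = 0.633/2.593 = 0.244 µM.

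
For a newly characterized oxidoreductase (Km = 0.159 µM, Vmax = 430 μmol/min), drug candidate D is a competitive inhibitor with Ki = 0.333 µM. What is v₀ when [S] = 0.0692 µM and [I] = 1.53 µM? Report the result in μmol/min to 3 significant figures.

α = 1 + [I]/Ki = 1 + 1.53/0.333 = 5.595.
For a competitive inhibitor, Vmax is unchanged and the apparent Km becomes α·Km: Km,app = 0.890 µM, Vmax,app = 430 μmol/min.
v = Vmax,app·[S]/(Km,app + [S]) = 430 × 0.0692/(0.890 + 0.0692) = 31.0 μmol/min.

31.0 μmol/min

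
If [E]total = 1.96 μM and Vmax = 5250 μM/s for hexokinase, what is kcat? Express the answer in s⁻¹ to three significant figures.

kcat = Vmax/[E]total = 5250 μM/s / 1.96 μM = 2680 s⁻¹.

2680 s⁻¹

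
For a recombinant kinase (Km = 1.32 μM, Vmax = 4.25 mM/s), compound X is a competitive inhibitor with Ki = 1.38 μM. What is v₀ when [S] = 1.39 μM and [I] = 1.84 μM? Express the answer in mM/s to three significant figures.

α = 1 + [I]/Ki = 1 + 1.84/1.38 = 2.333.
For a competitive inhibitor, Vmax is unchanged and the apparent Km becomes α·Km: Km,app = 3.08 μM, Vmax,app = 4.25 mM/s.
v = Vmax,app·[S]/(Km,app + [S]) = 4.25 × 1.39/(3.08 + 1.39) = 1.32 mM/s.

1.32 mM/s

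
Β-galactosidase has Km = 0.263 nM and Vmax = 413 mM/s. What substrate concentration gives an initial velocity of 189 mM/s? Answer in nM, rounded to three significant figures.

The required fractional saturation is v/Vmax = 189/413 = 0.4576.
Then [S]/(Km+[S]) = 0.4576 ⇒ [S] = 0.263 × 0.4576/(1 − 0.4576) = 0.222 nM.

0.222 nM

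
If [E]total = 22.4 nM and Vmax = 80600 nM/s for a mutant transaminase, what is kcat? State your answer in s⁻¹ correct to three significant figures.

kcat = Vmax/[E]total = 80600 nM/s / 22.4 nM = 3600 s⁻¹.

3600 s⁻¹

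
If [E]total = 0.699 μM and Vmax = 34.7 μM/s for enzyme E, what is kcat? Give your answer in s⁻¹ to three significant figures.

49.6 s⁻¹

kcat = Vmax/[E]total = 34.7 μM/s / 0.699 μM = 49.6 s⁻¹.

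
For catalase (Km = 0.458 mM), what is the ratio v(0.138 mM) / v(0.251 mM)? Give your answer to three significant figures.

The fractional saturations are [S]/(Km+[S]) = 0.251/0.7090 = 0.3540 and 0.138/0.5960 = 0.2315.
v₂/v₁ is just their ratio: 0.2315/0.3540 = 0.654.

0.654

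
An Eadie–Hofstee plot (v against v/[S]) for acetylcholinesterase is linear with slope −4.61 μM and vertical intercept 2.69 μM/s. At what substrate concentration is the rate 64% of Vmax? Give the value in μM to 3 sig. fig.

8.20 μM

The Eadie–Hofstee slope gives Km = 4.61 μM (slope = −Km).
v/Vmax = [S]/(Km+[S]) = 0.64 ⇒ [S] = Km·0.64/(1−0.64) = 4.61 × 1.778 = 8.20 μM.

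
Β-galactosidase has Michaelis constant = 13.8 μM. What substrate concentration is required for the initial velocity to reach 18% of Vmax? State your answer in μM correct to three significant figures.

v/Vmax = [S]/(Km+[S]) = 0.18, so [S] = Km·0.18/(1 − 0.18) = 13.8 × 0.2195.
[S] = 3.03 μM.

3.03 μM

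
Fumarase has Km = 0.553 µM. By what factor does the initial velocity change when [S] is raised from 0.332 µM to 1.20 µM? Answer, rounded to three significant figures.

1.82

The fractional saturations are [S]/(Km+[S]) = 0.332/0.8850 = 0.3751 and 1.20/1.753 = 0.6845.
v₂/v₁ is just their ratio: 0.6845/0.3751 = 1.82.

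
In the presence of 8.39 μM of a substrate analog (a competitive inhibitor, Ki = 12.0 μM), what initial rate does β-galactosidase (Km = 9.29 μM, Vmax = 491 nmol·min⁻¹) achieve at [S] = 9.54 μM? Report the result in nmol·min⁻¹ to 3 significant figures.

α = 1 + [I]/Ki = 1 + 8.39/12.0 = 1.699.
For a competitive inhibitor, Vmax is unchanged and the apparent Km becomes α·Km: Km,app = 15.8 μM, Vmax,app = 491 nmol·min⁻¹.
v = Vmax,app·[S]/(Km,app + [S]) = 491 × 9.54/(15.8 + 9.54) = 185 nmol·min⁻¹.

185 nmol·min⁻¹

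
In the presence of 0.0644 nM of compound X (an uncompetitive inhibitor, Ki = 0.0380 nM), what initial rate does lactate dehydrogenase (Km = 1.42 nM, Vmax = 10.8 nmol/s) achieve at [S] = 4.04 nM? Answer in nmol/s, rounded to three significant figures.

With α = 1 + [I]/Ki = 1 + 0.0644/0.0380 = 2.695, the uncompetitive rate law is v = (Vmax/α)·[S] / (Km/α + [S]).
v = (10.8/2.695)×4.04 / (1.42/2.695 + 4.04) = 16.19/4.567 = 3.55 nmol/s.

3.55 nmol/s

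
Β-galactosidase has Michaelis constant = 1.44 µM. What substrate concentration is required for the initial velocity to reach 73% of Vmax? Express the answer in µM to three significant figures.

v/Vmax = [S]/(Km+[S]) = 0.73, so [S] = Km·0.73/(1 − 0.73) = 1.44 × 2.704.
[S] = 3.89 µM.

3.89 µM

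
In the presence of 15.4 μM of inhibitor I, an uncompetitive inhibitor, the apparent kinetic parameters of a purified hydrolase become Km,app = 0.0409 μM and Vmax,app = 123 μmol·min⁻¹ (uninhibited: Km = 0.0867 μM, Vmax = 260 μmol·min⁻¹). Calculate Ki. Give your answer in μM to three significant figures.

Uncompetitive: Vmax,app = Vmax/α (and Km,app = Km/α) with α = 1 + [I]/Ki.
α = Vmax/Vmax,app = 260/123 = 2.114.
Ki = [I]/(α − 1) = 15.4/1.114 = 13.8 μM.

13.8 μM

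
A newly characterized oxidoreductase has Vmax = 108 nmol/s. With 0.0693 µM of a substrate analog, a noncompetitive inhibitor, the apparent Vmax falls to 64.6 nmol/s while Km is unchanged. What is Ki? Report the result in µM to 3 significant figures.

0.103 µM

Noncompetitive: Vmax,app = Vmax/α with α = 1 + [I]/Ki.
α = Vmax/Vmax,app = 108/64.6 = 1.672.
Since α = 1 + [I]/Ki, [I]/Ki = 1.672 − 1 = 0.6718 and Ki = 0.0693/0.6718 = 0.103 µM.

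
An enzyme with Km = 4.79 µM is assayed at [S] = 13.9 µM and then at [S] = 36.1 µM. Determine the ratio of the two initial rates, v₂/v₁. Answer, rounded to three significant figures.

1.19

The fractional saturations are [S]/(Km+[S]) = 13.9/18.69 = 0.7437 and 36.1/40.89 = 0.8829.
v₂/v₁ is just their ratio: 0.8829/0.7437 = 1.19.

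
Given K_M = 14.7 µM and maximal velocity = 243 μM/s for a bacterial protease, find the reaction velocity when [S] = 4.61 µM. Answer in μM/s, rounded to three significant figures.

58.0 μM/s

v = Vmax·[S]/(Km + [S]) = 243 × 4.61 / (14.7 + 4.61)
  = 1120 / 19.31 = 58.0 μM/s.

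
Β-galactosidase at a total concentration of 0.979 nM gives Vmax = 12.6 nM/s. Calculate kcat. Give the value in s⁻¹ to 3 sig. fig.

12.9 s⁻¹

kcat = Vmax/[E]total = 12.6 nM/s / 0.979 nM = 12.9 s⁻¹.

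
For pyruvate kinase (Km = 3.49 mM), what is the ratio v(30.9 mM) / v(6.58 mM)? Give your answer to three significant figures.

1.38

Since Vmax cancels, v₂/v₁ = [S]₂(Km+[S]₁) / [S]₁(Km+[S]₂).
= 30.9×(3.49+6.58) / (6.58×(3.49+30.9)) = 311.2/226.3 = 1.38.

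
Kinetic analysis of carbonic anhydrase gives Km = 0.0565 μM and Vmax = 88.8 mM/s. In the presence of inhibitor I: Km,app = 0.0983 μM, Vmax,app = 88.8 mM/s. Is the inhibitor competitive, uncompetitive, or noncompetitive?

Km increases (0.0565 → 0.0983 μM) while Vmax is unchanged — the hallmark of competitive inhibition.

competitive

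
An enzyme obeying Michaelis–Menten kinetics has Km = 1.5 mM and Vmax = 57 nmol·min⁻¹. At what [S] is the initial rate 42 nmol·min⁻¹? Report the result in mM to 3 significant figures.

Rearranging v = Vmax[S]/(Km+[S]) gives [S] = Km·v/(Vmax − v).
[S] = 1.5 × 42 / (57 − 42) = 63.00/15.00 = 4.20 mM.

4.20 mM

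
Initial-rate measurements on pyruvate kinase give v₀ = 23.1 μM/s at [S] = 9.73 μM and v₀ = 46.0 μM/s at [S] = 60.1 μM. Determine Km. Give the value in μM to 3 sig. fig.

In reciprocal form, 1/v = (Km/Vmax)·(1/[S]) + 1/Vmax. The two points give (1/[S], 1/v) = (0.1028, 0.04329) and (0.01664, 0.02174).
Slope = (0.04329 − 0.02174)/(0.1028 − 0.01664) = 0.2502; intercept = 0.04329 − 0.2502×0.1028 = 0.01758.
Vmax = 1/intercept = 56.9 μM/s; Km = slope × Vmax = 0.2502 × 56.9 = 14.2 μM.

14.2 μM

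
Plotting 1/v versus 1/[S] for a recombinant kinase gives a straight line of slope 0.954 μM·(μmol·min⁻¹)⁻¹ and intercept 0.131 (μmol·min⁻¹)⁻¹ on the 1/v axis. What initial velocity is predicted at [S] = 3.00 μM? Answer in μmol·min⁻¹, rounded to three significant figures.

The y-intercept is 1/Vmax, so Vmax = 1/0.131 = 7.63 μmol·min⁻¹.
The slope is Km/Vmax, so Km = 0.954 × 7.63 = 7.28 μM.
Then v = 7.63 × 3.00/(7.28 + 3.00) = 2.23 μmol·min⁻¹.

2.23 μmol·min⁻¹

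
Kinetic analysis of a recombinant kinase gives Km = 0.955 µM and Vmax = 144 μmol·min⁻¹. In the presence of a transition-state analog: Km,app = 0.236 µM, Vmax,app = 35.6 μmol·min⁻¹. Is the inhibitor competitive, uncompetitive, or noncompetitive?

Both Km and Vmax decrease by the same factor (~4.04-fold) — characteristic of uncompetitive inhibition.

uncompetitive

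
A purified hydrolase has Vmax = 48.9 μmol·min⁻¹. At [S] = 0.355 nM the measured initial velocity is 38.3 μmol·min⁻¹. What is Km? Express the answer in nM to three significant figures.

0.0983 nM

v/Vmax = 38.3/48.9 = 0.7832 = [S]/(Km+[S]).
So Km + [S] = [S]/0.7832 = 0.4533 nM, giving Km = 0.4533 − 0.355 = 0.0983 nM.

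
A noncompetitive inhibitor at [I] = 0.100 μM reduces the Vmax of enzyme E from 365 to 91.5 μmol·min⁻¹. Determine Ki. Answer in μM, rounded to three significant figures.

Noncompetitive: Vmax,app = Vmax/α with α = 1 + [I]/Ki.
α = Vmax/Vmax,app = 365/91.5 = 3.989.
Ki = [I]/(α − 1) = 0.100/2.989 = 0.0335 μM.

0.0335 μM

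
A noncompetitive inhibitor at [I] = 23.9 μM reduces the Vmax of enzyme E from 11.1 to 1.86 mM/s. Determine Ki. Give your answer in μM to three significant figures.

4.81 μM

Noncompetitive: Vmax,app = Vmax/α with α = 1 + [I]/Ki.
α = Vmax/Vmax,app = 11.1/1.86 = 5.968.
Since α = 1 + [I]/Ki, [I]/Ki = 5.968 − 1 = 4.968 and Ki = 23.9/4.968 = 4.81 μM.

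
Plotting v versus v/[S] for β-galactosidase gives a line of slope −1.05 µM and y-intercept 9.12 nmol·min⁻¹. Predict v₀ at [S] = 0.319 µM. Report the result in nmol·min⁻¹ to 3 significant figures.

2.13 nmol·min⁻¹

In the Eadie–Hofstee form v = Vmax − Km·(v/[S]), the slope is −Km and the intercept is Vmax, so Km = 1.05 µM and Vmax = 9.12 nmol·min⁻¹.
v = 9.12 × 0.319/(1.05 + 0.319) = 2.13 nmol·min⁻¹.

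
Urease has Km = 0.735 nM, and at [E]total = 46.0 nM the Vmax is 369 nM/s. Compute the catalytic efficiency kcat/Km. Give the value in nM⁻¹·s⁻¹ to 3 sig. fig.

kcat = Vmax/[E]total = 369/46.0 = 8.02 s⁻¹.
kcat/Km = 8.02/0.735 = 10.9 nM⁻¹·s⁻¹.

10.9 nM⁻¹·s⁻¹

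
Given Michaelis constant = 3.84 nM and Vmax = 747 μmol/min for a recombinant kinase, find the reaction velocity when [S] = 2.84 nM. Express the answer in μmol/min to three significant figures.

318 μmol/min

v = Vmax·[S]/(Km + [S]) = 747 × 2.84 / (3.84 + 2.84)
  = 2121 / 6.680 = 318 μmol/min.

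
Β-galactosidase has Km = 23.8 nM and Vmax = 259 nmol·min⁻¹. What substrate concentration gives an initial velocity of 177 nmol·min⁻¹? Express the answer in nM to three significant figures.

51.4 nM

The required fractional saturation is v/Vmax = 177/259 = 0.6834.
Then [S]/(Km+[S]) = 0.6834 ⇒ [S] = 23.8 × 0.6834/(1 − 0.6834) = 51.4 nM.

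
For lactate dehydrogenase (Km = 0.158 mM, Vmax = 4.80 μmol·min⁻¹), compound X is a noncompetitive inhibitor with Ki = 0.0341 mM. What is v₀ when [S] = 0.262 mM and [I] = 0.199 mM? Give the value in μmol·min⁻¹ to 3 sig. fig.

α = 1 + [I]/Ki = 1 + 0.199/0.0341 = 6.836.
For a noncompetitive inhibitor, Vmax is reduced to Vmax/α while Km is unchanged: Km,app = 0.158 mM, Vmax,app = 0.702 μmol·min⁻¹.
v = Vmax,app·[S]/(Km,app + [S]) = 0.702 × 0.262/(0.158 + 0.262) = 0.438 μmol·min⁻¹.

0.438 μmol·min⁻¹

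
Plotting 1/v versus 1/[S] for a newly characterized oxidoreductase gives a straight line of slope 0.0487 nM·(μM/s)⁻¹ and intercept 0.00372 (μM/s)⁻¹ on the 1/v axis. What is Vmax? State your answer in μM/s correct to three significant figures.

The y-intercept of a Lineweaver–Burk plot equals 1/Vmax, so Vmax = 1/0.00372 = 269 μM/s.

269 μM/s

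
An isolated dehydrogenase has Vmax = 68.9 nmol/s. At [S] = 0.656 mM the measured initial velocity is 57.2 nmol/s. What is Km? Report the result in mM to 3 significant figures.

0.134 mM

From v = Vmax[S]/(Km+[S]), Km = [S](Vmax − v)/v.
Km = 0.656 × (68.9 − 57.2) / 57.2 = 7.675/57.2 = 0.134 mM.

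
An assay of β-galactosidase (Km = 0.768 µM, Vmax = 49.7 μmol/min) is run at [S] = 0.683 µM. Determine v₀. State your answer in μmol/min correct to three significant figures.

v = Vmax·[S]/(Km + [S]) = 49.7 × 0.683 / (0.768 + 0.683)
  = 33.95 / 1.451 = 23.4 μmol/min.

23.4 μmol/min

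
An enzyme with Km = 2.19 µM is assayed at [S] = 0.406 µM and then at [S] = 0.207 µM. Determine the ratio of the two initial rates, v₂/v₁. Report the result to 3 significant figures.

Since Vmax cancels, v₂/v₁ = [S]₂(Km+[S]₁) / [S]₁(Km+[S]₂).
= 0.207×(2.19+0.406) / (0.406×(2.19+0.207)) = 0.5374/0.9732 = 0.552.

0.552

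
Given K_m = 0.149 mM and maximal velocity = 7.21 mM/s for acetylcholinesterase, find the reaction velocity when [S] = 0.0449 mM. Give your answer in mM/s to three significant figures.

v = Vmax·[S]/(Km + [S]) = 7.21 × 0.0449 / (0.149 + 0.0449)
  = 0.3237 / 0.1939 = 1.67 mM/s.

1.67 mM/s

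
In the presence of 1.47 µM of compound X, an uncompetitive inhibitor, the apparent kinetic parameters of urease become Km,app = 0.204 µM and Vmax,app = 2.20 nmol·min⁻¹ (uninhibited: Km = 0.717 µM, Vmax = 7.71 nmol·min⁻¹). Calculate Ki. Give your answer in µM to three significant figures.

0.587 µM

Uncompetitive: Vmax,app = Vmax/α (and Km,app = Km/α) with α = 1 + [I]/Ki.
α = Vmax/Vmax,app = 7.71/2.20 = 3.505.
Since α = 1 + [I]/Ki, [I]/Ki = 3.505 − 1 = 2.505 and Ki = 1.47/2.505 = 0.587 µM.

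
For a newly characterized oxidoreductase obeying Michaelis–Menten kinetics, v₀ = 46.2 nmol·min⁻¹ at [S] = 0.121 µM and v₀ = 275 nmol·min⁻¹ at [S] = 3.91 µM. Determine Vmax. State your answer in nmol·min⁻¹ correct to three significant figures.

From v = Vmax[S]/(Km+[S]), each point gives Vmax = v(Km+[S])/[S].
Equating: 46.2(Km+0.121)/0.121 = 275(Km+3.91)/3.91.
381.8·Km + 46.2 = 70.33·Km + 275, so (381.8 − 70.33)·Km = 275 − 46.2.
Km = 228.8/311.5 = 0.735 µM; then Vmax = 46.2(0.735+0.121)/0.121 = 327 nmol·min⁻¹.

327 nmol·min⁻¹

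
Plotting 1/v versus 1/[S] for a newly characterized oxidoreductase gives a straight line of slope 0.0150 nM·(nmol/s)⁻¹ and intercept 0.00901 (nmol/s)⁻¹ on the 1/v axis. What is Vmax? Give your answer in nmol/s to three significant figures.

111 nmol/s

The y-intercept of a Lineweaver–Burk plot equals 1/Vmax, so Vmax = 1/0.00901 = 111 nmol/s.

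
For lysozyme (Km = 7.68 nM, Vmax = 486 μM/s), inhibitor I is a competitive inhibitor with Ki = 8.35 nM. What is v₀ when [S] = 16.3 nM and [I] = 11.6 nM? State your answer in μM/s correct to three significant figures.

α = 1 + [I]/Ki = 1 + 11.6/8.35 = 2.389.
For a competitive inhibitor, Vmax is unchanged and the apparent Km becomes α·Km: Km,app = 18.3 nM, Vmax,app = 486 μM/s.
v = Vmax,app·[S]/(Km,app + [S]) = 486 × 16.3/(18.3 + 16.3) = 229 μM/s.

229 μM/s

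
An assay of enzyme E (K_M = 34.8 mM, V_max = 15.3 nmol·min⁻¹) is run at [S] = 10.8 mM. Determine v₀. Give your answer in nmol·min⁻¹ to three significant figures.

3.62 nmol·min⁻¹

v = Vmax·[S]/(Km + [S]) = 15.3 × 10.8 / (34.8 + 10.8)
  = 165.2 / 45.60 = 3.62 nmol·min⁻¹.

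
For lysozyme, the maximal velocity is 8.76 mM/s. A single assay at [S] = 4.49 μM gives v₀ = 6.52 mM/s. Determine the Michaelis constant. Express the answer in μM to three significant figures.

1.54 μM

From v = Vmax[S]/(Km+[S]), Km = [S](Vmax − v)/v.
Km = 4.49 × (8.76 − 6.52) / 6.52 = 10.06/6.52 = 1.54 μM.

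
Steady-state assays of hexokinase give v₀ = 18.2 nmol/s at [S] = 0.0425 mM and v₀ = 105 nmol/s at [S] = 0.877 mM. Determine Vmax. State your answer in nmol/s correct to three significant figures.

139 nmol/s

From v = Vmax[S]/(Km+[S]), each point gives Vmax = v(Km+[S])/[S].
Equating: 18.2(Km+0.0425)/0.0425 = 105(Km+0.877)/0.877.
428.2·Km + 18.2 = 119.7·Km + 105, so (428.2 − 119.7)·Km = 105 − 18.2.
Km = 86.80/308.5 = 0.281 mM; then Vmax = 18.2(0.281+0.0425)/0.0425 = 139 nmol/s.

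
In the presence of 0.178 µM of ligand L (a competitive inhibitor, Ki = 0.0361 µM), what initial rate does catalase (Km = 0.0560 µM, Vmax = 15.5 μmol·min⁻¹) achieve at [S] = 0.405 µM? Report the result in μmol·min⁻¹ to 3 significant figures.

8.52 μmol·min⁻¹

α = 1 + [I]/Ki = 1 + 0.178/0.0361 = 5.931.
For a competitive inhibitor, Vmax is unchanged and the apparent Km becomes α·Km: Km,app = 0.332 µM, Vmax,app = 15.5 μmol·min⁻¹.
v = Vmax,app·[S]/(Km,app + [S]) = 15.5 × 0.405/(0.332 + 0.405) = 8.52 μmol·min⁻¹.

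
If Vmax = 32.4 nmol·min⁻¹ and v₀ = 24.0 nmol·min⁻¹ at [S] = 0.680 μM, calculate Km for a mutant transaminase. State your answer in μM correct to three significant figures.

v/Vmax = 24.0/32.4 = 0.7407 = [S]/(Km+[S]).
So Km + [S] = [S]/0.7407 = 0.9180 μM, giving Km = 0.9180 − 0.680 = 0.238 μM.

0.238 μM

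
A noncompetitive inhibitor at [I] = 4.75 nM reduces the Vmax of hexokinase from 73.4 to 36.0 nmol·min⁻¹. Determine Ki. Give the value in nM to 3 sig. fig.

4.57 nM

Noncompetitive: Vmax,app = Vmax/α with α = 1 + [I]/Ki.
α = Vmax/Vmax,app = 73.4/36.0 = 2.039.
Since α = 1 + [I]/Ki, [I]/Ki = 2.039 − 1 = 1.039 and Ki = 4.75/1.039 = 4.57 nM.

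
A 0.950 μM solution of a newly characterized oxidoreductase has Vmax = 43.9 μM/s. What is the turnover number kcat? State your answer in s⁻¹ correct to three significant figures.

46.2 s⁻¹

kcat = Vmax/[E]total = 43.9 μM/s / 0.950 μM = 46.2 s⁻¹.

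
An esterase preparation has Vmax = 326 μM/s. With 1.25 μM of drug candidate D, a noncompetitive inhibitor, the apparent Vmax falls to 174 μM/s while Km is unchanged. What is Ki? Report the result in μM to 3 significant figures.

1.43 μM

Noncompetitive: Vmax,app = Vmax/α with α = 1 + [I]/Ki.
α = Vmax/Vmax,app = 326/174 = 1.874.
Ki = [I]/(α − 1) = 1.25/0.8736 = 1.43 μM.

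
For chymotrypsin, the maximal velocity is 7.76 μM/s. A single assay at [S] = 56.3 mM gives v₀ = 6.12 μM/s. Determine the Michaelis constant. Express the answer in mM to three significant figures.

15.1 mM

v/Vmax = 6.12/7.76 = 0.7887 = [S]/(Km+[S]).
So Km + [S] = [S]/0.7887 = 71.39 mM, giving Km = 71.39 − 56.3 = 15.1 mM.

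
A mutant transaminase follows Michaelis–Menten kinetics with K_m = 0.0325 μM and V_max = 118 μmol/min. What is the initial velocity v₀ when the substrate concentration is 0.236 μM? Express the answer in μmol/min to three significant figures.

104 μmol/min

v = Vmax·[S]/(Km + [S]) = 118 × 0.236 / (0.0325 + 0.236)
  = 27.85 / 0.2685 = 104 μmol/min.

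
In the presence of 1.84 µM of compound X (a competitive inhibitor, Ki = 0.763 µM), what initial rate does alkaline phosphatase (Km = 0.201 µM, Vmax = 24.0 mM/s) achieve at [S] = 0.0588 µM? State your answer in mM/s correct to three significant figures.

1.90 mM/s

With α = 1 + [I]/Ki = 1 + 1.84/0.763 = 3.412, the competitive rate law is v = Vmax[S] / (αKm + [S]).
v = 24.0×0.0588 / (3.412×0.201 + 0.0588) = 1.411/0.7445 = 1.90 mM/s.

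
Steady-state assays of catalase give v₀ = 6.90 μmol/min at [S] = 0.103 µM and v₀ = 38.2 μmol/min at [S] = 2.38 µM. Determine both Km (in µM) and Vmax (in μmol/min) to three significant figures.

Km = 0.614 µM; Vmax = 48.1 μmol/min

In reciprocal form, 1/v = (Km/Vmax)·(1/[S]) + 1/Vmax. The two points give (1/[S], 1/v) = (9.709, 0.1449) and (0.4202, 0.02618).
Slope = (0.1449 − 0.02618)/(9.709 − 0.4202) = 0.01278; intercept = 0.1449 − 0.01278×9.709 = 0.02081.
Vmax = 1/intercept = 48.1 μmol/min; Km = slope × Vmax = 0.01278 × 48.1 = 0.614 µM.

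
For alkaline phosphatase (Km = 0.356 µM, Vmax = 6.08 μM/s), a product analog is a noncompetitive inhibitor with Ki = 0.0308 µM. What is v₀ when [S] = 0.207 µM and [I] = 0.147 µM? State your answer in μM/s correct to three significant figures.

α = 1 + [I]/Ki = 1 + 0.147/0.0308 = 5.773.
For a noncompetitive inhibitor, Vmax is reduced to Vmax/α while Km is unchanged: Km,app = 0.356 µM, Vmax,app = 1.05 μM/s.
v = Vmax,app·[S]/(Km,app + [S]) = 1.05 × 0.207/(0.356 + 0.207) = 0.387 μM/s.

0.387 μM/s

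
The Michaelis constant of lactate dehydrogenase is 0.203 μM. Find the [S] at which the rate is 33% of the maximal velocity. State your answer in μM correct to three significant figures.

v/Vmax = [S]/(Km+[S]) = 0.33, so [S] = Km·0.33/(1 − 0.33) = 0.203 × 0.4925.
[S] = 0.100 μM.

0.100 μM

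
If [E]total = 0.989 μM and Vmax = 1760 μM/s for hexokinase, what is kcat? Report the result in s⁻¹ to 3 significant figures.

1780 s⁻¹

kcat = Vmax/[E]total = 1760 μM/s / 0.989 μM = 1780 s⁻¹.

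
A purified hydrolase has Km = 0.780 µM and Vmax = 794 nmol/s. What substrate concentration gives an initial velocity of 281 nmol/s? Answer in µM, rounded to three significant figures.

Rearranging v = Vmax[S]/(Km+[S]) gives [S] = Km·v/(Vmax − v).
[S] = 0.780 × 281 / (794 − 281) = 219.2/513.0 = 0.427 µM.

0.427 µM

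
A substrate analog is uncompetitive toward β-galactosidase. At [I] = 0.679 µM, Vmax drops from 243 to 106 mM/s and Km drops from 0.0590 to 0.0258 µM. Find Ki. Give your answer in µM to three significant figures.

Uncompetitive: Vmax,app = Vmax/α (and Km,app = Km/α) with α = 1 + [I]/Ki.
α = Vmax/Vmax,app = 243/106 = 2.292.
Ki = [I]/(α − 1) = 0.679/1.292 = 0.525 µM.

0.525 µM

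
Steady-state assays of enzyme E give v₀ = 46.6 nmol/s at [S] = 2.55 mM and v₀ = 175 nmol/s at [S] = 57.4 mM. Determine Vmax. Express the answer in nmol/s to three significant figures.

201 nmol/s

From v = Vmax[S]/(Km+[S]), each point gives Vmax = v(Km+[S])/[S].
Equating: 46.6(Km+2.55)/2.55 = 175(Km+57.4)/57.4.
18.27·Km + 46.6 = 3.049·Km + 175, so (18.27 − 3.049)·Km = 175 − 46.6.
Km = 128.4/15.23 = 8.43 mM; then Vmax = 46.6(8.43+2.55)/2.55 = 201 nmol/s.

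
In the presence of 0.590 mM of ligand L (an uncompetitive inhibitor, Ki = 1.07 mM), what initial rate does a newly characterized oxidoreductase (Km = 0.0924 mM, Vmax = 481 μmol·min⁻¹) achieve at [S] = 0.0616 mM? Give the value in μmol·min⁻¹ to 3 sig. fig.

158 μmol·min⁻¹

With α = 1 + [I]/Ki = 1 + 0.590/1.07 = 1.551, the uncompetitive rate law is v = (Vmax/α)·[S] / (Km/α + [S]).
v = (481/1.551)×0.0616 / (0.0924/1.551 + 0.0616) = 19.10/0.1212 = 158 μmol·min⁻¹.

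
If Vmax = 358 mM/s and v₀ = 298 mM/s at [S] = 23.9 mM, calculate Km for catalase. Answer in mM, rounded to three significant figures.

v/Vmax = 298/358 = 0.8324 = [S]/(Km+[S]).
So Km + [S] = [S]/0.8324 = 28.71 mM, giving Km = 28.71 − 23.9 = 4.81 mM.

4.81 mM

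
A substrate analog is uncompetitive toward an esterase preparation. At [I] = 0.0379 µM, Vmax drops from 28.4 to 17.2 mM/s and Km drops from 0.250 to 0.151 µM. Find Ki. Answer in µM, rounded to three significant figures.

Uncompetitive: Vmax,app = Vmax/α (and Km,app = Km/α) with α = 1 + [I]/Ki.
α = Vmax/Vmax,app = 28.4/17.2 = 1.651.
Since α = 1 + [I]/Ki, [I]/Ki = 1.651 − 1 = 0.6512 and Ki = 0.0379/0.6512 = 0.0582 µM.

0.0582 µM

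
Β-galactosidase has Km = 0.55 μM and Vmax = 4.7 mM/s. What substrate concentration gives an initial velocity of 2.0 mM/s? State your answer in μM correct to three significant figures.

0.407 μM

Rearranging v = Vmax[S]/(Km+[S]) gives [S] = Km·v/(Vmax − v).
[S] = 0.55 × 2.0 / (4.7 − 2.0) = 1.100/2.700 = 0.407 μM.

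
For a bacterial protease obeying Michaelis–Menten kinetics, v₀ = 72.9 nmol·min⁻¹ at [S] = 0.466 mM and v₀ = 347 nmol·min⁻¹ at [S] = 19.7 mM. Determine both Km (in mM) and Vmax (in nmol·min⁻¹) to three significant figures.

Km = 1.97 mM; Vmax = 382 nmol·min⁻¹

From v = Vmax[S]/(Km+[S]), each point gives Vmax = v(Km+[S])/[S].
Equating: 72.9(Km+0.466)/0.466 = 347(Km+19.7)/19.7.
156.4·Km + 72.9 = 17.61·Km + 347, so (156.4 − 17.61)·Km = 347 − 72.9.
Km = 274.1/138.8 = 1.97 mM; then Vmax = 72.9(1.97+0.466)/0.466 = 382 nmol·min⁻¹.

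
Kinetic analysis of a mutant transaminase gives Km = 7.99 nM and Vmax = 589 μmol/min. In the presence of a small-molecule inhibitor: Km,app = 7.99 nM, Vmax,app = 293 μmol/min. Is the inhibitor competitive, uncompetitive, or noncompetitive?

noncompetitive

Vmax decreases (589 → 293 μmol/min) while Km is unchanged — pure noncompetitive inhibition.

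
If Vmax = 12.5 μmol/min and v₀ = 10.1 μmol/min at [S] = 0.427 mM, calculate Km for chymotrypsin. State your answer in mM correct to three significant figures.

From v = Vmax[S]/(Km+[S]), Km = [S](Vmax − v)/v.
Km = 0.427 × (12.5 − 10.1) / 10.1 = 1.025/10.1 = 0.101 mM.

0.101 mM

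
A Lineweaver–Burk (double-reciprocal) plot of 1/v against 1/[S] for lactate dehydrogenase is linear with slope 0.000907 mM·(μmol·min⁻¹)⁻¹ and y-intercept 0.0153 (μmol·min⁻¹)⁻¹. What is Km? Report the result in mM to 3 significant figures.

y-intercept = 1/Vmax ⇒ Vmax = 65.4 μmol·min⁻¹; slope = Km/Vmax ⇒ Km = slope × Vmax.
Km = 0.000907 × 65.4 = 0.0593 mM.

0.0593 mM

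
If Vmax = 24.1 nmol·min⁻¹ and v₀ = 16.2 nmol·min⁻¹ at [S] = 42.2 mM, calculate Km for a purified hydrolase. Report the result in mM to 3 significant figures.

20.6 mM

v/Vmax = 16.2/24.1 = 0.6722 = [S]/(Km+[S]).
So Km + [S] = [S]/0.6722 = 62.78 mM, giving Km = 62.78 − 42.2 = 20.6 mM.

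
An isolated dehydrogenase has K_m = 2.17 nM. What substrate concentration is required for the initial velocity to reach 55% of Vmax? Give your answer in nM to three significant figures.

2.65 nM

v/Vmax = [S]/(Km+[S]) = 0.55, so [S] = Km·0.55/(1 − 0.55) = 2.17 × 1.222.
[S] = 2.65 nM.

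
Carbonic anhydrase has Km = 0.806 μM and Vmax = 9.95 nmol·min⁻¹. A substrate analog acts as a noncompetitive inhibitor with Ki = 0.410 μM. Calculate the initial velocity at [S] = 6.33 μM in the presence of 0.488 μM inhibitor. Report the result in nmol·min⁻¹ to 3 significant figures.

α = 1 + [I]/Ki = 1 + 0.488/0.410 = 2.190.
For a noncompetitive inhibitor, Vmax is reduced to Vmax/α while Km is unchanged: Km,app = 0.806 μM, Vmax,app = 4.54 nmol·min⁻¹.
v = Vmax,app·[S]/(Km,app + [S]) = 4.54 × 6.33/(0.806 + 6.33) = 4.03 nmol·min⁻¹.

4.03 nmol·min⁻¹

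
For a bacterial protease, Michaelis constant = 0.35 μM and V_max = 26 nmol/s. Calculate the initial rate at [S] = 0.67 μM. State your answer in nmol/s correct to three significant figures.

v = Vmax·[S]/(Km + [S]) = 26 × 0.67 / (0.35 + 0.67)
  = 17.42 / 1.020 = 17.1 nmol/s.

17.1 nmol/s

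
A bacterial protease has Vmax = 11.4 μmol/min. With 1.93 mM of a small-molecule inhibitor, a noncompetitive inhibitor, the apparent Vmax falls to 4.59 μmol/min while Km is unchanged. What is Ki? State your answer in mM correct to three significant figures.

Noncompetitive: Vmax,app = Vmax/α with α = 1 + [I]/Ki.
α = Vmax/Vmax,app = 11.4/4.59 = 2.484.
Ki = [I]/(α − 1) = 1.93/1.484 = 1.30 mM.

1.30 mM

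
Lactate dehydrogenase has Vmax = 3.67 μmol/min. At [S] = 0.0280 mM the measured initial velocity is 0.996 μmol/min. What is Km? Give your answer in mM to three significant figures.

0.0752 mM

v/Vmax = 0.996/3.67 = 0.2714 = [S]/(Km+[S]).
So Km + [S] = [S]/0.2714 = 0.1032 mM, giving Km = 0.1032 − 0.0280 = 0.0752 mM.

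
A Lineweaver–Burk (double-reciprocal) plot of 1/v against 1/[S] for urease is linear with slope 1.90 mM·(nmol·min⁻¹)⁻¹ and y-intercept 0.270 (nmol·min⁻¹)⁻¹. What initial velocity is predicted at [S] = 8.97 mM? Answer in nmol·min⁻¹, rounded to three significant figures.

2.08 nmol·min⁻¹

The y-intercept is 1/Vmax, so Vmax = 1/0.270 = 3.70 nmol·min⁻¹.
The slope is Km/Vmax, so Km = 1.90 × 3.70 = 7.04 mM.
Then v = 3.70 × 8.97/(7.04 + 8.97) = 2.08 nmol·min⁻¹.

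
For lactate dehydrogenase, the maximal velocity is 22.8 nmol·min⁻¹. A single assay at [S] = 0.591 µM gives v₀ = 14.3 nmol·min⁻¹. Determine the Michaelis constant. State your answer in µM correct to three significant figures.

0.351 µM

v/Vmax = 14.3/22.8 = 0.6272 = [S]/(Km+[S]).
So Km + [S] = [S]/0.6272 = 0.9423 µM, giving Km = 0.9423 − 0.591 = 0.351 µM.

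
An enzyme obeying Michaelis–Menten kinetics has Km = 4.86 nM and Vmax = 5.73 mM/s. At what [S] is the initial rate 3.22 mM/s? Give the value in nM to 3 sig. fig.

6.23 nM

The required fractional saturation is v/Vmax = 3.22/5.73 = 0.5620.
Then [S]/(Km+[S]) = 0.5620 ⇒ [S] = 4.86 × 0.5620/(1 − 0.5620) = 6.23 nM.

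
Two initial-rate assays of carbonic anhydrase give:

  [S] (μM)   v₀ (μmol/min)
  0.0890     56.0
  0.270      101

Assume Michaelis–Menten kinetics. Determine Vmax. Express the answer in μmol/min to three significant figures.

167 μmol/min

From v = Vmax[S]/(Km+[S]), each point gives Vmax = v(Km+[S])/[S].
Equating: 56.0(Km+0.0890)/0.0890 = 101(Km+0.270)/0.270.
629.2·Km + 56.0 = 374.1·Km + 101, so (629.2 − 374.1)·Km = 101 − 56.0.
Km = 45.00/255.1 = 0.176 μM; then Vmax = 56.0(0.176+0.0890)/0.0890 = 167 μmol/min.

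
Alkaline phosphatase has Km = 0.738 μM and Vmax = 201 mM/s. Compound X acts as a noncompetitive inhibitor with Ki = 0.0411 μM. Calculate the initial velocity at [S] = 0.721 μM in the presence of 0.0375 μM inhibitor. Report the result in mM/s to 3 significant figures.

α = 1 + [I]/Ki = 1 + 0.0375/0.0411 = 1.912.
For a noncompetitive inhibitor, Vmax is reduced to Vmax/α while Km is unchanged: Km,app = 0.738 μM, Vmax,app = 105 mM/s.
v = Vmax,app·[S]/(Km,app + [S]) = 105 × 0.721/(0.738 + 0.721) = 51.9 mM/s.

51.9 mM/s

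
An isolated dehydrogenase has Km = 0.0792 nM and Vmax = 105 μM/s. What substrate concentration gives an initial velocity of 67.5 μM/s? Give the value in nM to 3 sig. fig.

0.143 nM

Rearranging v = Vmax[S]/(Km+[S]) gives [S] = Km·v/(Vmax − v).
[S] = 0.0792 × 67.5 / (105 − 67.5) = 5.346/37.50 = 0.143 nM.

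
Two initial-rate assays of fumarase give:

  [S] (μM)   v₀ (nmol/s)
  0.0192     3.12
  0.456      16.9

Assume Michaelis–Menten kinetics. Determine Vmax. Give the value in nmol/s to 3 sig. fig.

In reciprocal form, 1/v = (Km/Vmax)·(1/[S]) + 1/Vmax. The two points give (1/[S], 1/v) = (52.08, 0.3205) and (2.193, 0.05917).
Slope = (0.3205 − 0.05917)/(52.08 − 2.193) = 0.005238; intercept = 0.3205 − 0.005238×52.08 = 0.04768.
Vmax = 1/intercept = 21.0 nmol/s; Km = slope × Vmax = 0.005238 × 21.0 = 0.110 μM.

21.0 nmol/s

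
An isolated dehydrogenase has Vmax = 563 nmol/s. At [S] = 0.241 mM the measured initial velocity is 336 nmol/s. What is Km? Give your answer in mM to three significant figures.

0.163 mM

From v = Vmax[S]/(Km+[S]), Km = [S](Vmax − v)/v.
Km = 0.241 × (563 − 336) / 336 = 54.71/336 = 0.163 mM.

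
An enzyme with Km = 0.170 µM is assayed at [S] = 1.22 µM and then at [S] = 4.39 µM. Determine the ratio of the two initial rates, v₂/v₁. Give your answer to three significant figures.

Since Vmax cancels, v₂/v₁ = [S]₂(Km+[S]₁) / [S]₁(Km+[S]₂).
= 4.39×(0.170+1.22) / (1.22×(0.170+4.39)) = 6.102/5.563 = 1.10.

1.10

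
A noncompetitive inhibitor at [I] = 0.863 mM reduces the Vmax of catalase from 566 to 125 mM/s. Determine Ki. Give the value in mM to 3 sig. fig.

0.245 mM

Noncompetitive: Vmax,app = Vmax/α with α = 1 + [I]/Ki.
α = Vmax/Vmax,app = 566/125 = 4.528.
Ki = [I]/(α − 1) = 0.863/3.528 = 0.245 mM.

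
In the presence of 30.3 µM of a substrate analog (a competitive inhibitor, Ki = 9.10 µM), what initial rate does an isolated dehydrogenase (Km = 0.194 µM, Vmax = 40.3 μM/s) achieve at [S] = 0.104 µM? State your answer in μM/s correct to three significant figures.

4.44 μM/s

With α = 1 + [I]/Ki = 1 + 30.3/9.10 = 4.330, the competitive rate law is v = Vmax[S] / (αKm + [S]).
v = 40.3×0.104 / (4.330×0.194 + 0.104) = 4.191/0.9440 = 4.44 μM/s.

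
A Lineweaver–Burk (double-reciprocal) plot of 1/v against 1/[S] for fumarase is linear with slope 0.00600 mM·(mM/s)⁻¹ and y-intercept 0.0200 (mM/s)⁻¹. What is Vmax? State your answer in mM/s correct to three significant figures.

The y-intercept of a Lineweaver–Burk plot equals 1/Vmax, so Vmax = 1/0.0200 = 50.0 mM/s.

50.0 mM/s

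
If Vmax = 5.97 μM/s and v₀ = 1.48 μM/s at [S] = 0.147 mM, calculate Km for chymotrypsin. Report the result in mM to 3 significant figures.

0.446 mM

v/Vmax = 1.48/5.97 = 0.2479 = [S]/(Km+[S]).
So Km + [S] = [S]/0.2479 = 0.5930 mM, giving Km = 0.5930 − 0.147 = 0.446 mM.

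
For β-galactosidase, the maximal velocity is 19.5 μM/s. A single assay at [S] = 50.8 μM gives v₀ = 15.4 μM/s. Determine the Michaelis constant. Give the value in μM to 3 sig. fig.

13.5 μM

v/Vmax = 15.4/19.5 = 0.7897 = [S]/(Km+[S]).
So Km + [S] = [S]/0.7897 = 64.32 μM, giving Km = 64.32 − 50.8 = 13.5 μM.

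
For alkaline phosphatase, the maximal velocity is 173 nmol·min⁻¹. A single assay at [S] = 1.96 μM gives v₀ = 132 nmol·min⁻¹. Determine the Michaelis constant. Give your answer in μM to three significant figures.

0.609 μM

From v = Vmax[S]/(Km+[S]), Km = [S](Vmax − v)/v.
Km = 1.96 × (173 − 132) / 132 = 80.36/132 = 0.609 μM.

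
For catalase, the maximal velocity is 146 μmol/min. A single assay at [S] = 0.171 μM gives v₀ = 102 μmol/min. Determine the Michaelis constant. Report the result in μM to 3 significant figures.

0.0738 μM

v/Vmax = 102/146 = 0.6986 = [S]/(Km+[S]).
So Km + [S] = [S]/0.6986 = 0.2448 μM, giving Km = 0.2448 − 0.171 = 0.0738 μM.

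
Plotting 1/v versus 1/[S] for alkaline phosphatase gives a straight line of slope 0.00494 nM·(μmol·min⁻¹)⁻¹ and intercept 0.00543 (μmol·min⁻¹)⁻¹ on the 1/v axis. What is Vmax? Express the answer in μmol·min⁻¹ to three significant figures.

184 μmol·min⁻¹

The y-intercept of a Lineweaver–Burk plot equals 1/Vmax, so Vmax = 1/0.00543 = 184 μmol·min⁻¹.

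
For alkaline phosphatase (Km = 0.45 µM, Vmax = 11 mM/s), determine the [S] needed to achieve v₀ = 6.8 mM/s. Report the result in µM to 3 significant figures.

The required fractional saturation is v/Vmax = 6.8/11 = 0.6182.
Then [S]/(Km+[S]) = 0.6182 ⇒ [S] = 0.45 × 0.6182/(1 − 0.6182) = 0.729 µM.

0.729 µM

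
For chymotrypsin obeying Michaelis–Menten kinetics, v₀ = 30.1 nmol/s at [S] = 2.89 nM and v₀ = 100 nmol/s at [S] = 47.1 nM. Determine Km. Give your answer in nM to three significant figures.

From v = Vmax[S]/(Km+[S]), each point gives Vmax = v(Km+[S])/[S].
Equating: 30.1(Km+2.89)/2.89 = 100(Km+47.1)/47.1.
10.42·Km + 30.1 = 2.123·Km + 100, so (10.42 − 2.123)·Km = 100 − 30.1.
Km = 69.90/8.292 = 8.43 nM; then Vmax = 30.1(8.43+2.89)/2.89 = 118 nmol/s.

8.43 nM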